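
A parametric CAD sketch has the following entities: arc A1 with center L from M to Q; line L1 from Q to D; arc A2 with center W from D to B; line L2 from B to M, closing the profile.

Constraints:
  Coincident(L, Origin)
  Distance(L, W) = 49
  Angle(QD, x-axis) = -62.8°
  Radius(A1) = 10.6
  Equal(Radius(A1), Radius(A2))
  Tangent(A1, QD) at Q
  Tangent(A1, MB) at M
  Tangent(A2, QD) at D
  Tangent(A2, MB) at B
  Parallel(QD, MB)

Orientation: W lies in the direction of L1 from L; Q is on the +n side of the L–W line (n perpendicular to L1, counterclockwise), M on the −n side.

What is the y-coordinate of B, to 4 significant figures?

-48.43

The slot axis is L1's direction at -62.8°, so u = (cos -62.8°, sin -62.8°) = (0.4571, -0.8894) and n = (−sin -62.8°, cos -62.8°) = (0.8894, 0.4571). L is at the origin and W lies 49.0 along u from L, so W = 49.0·u = (22.40, -43.58). Tangency of A1 to both parallel lines with radius 10.6 puts Q and M at L ± 10.6·n: Q = (9.428, 4.845), M = (-9.428, -4.845). Equal radii place D and B the same way about W: D = W + 10.6·n = (31.83, -38.74), B = W − 10.6·n = (12.97, -48.43). So B.y = -48.43.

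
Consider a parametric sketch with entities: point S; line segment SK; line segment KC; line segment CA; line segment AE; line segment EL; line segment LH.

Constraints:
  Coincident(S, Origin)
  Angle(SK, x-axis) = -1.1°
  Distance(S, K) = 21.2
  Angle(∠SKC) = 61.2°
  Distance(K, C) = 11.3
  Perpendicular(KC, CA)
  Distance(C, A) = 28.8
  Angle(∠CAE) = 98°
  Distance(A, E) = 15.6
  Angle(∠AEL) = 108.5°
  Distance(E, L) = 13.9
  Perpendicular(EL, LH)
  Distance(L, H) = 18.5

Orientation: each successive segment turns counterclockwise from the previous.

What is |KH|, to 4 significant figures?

12.01

∠AEL = 108.5° gives EL at 1.200° from the x-axis; with |EL| = 13.9, L = (9.600, -18.19). The perpendicularity gives LH at right angles to EL, so LH runs at 91.20°; with |LH| = 18.5, H = (9.212, 0.3106). Then |KH| = |H − K| = 12.01.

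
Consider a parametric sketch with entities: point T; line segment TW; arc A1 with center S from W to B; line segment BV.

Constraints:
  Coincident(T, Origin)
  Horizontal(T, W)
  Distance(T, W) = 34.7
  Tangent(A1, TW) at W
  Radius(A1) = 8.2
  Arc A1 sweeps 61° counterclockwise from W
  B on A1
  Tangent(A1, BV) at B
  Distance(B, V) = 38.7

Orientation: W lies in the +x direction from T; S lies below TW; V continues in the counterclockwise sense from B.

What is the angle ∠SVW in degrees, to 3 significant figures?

6.70°

T is at the origin; TW is horizontal with |TW| = 34.7 and W on the +x side, so W = (34.7, 0.00). The tangent condition forces SW to be normal to TW, so S = W + (0, -8.2) = (34.7, -8.20). On A1, W sits at bearing 90° from S; a 61° counterclockwise sweep puts B at bearing 151°, so B = S + 8.2·(cos 151°, sin 151°) = (27.5, -4.22). The tangent condition forces SB to be normal to BV, so BV runs along (−sin 151°, cos 151°); with |BV| = 38.7, V = (8.77, -38.1). Then cos ∠SVW = VS·VW / (|VS||VW|), giving 6.70°.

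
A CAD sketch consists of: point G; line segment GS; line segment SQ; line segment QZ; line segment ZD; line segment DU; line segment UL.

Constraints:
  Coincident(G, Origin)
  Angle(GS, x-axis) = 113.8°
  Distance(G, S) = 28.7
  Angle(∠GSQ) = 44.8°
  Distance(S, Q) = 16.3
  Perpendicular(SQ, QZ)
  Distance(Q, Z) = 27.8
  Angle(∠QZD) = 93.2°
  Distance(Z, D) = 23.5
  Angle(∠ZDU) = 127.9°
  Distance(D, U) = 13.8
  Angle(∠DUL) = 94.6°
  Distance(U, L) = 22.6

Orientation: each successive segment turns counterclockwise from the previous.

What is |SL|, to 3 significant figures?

2.58

G is at the origin; GS runs at 113.8° with length 28.7, so S = (-11.6, 26.3). ∠GSQ = 44.8° gives SQ at -111° from the x-axis; with |SQ| = 16.3, Q = (-17.4, 11.0). The perpendicularity gives QZ at right angles to SQ, so QZ runs at -21.0°; with |QZ| = 27.8, Z = (8.53, 1.08). ∠QZD = 93.2° gives ZD at 65.8° from the x-axis; with |ZD| = 23.5, D = (18.2, 22.5). ∠ZDU = 127.9° gives DU at 118° from the x-axis; with |DU| = 13.8, U = (11.7, 34.7). ∠DUL = 94.6° gives UL at -157° from the x-axis; with |UL| = 22.6, L = (-9.05, 25.8). Then |SL| = |L − S| = 2.58.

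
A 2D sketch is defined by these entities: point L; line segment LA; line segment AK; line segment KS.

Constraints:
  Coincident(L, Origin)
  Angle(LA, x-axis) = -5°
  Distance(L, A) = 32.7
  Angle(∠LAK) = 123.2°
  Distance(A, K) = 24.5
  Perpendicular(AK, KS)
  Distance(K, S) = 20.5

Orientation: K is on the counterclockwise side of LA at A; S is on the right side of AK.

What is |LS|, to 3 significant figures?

63.9

L is at the origin; LA runs at -5.0° with length 32.7, so A = 32.7·(cos -5.0°, sin -5.0°) = (32.6, -2.85). ∠LAK = 123.2°, so AK runs at -5.0° + (180° − 123.2°) = 51.8° from the x-axis; with |AK| = 24.5, K = A + 24.5·(cos 51.8°, sin 51.8°) = (47.7, 16.4). AK ⟂ KS; with |KS| = 20.5 on the right of AK, S = K + 20.5·(0.786, -0.618) = (63.8, 3.73). Then |LS| = |S − L| = 63.9.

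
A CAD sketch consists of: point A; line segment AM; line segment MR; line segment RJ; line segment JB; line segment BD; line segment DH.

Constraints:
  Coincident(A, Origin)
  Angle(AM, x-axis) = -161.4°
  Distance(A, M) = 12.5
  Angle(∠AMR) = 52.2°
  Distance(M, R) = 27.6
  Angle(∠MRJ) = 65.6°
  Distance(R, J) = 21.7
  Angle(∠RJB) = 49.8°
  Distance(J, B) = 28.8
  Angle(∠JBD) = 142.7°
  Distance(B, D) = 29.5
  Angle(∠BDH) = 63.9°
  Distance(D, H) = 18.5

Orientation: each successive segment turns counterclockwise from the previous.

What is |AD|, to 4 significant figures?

45.24

A is at the origin; AM runs at -161.4° with length 12.5, so M = (-11.85, -3.987). ∠AMR = 52.2° gives MR at -33.60° from the x-axis; with |MR| = 27.6, R = (11.14, -19.26). ∠MRJ = 65.6° gives RJ at 80.80° from the x-axis; with |RJ| = 21.7, J = (14.61, 2.160). ∠RJB = 49.8° gives JB at -149.0° from the x-axis; with |JB| = 28.8, B = (-10.08, -12.67). ∠JBD = 142.7° gives BD at -111.7° from the x-axis; with |BD| = 29.5, D = (-20.98, -40.08). Then |AD| = |D − A| = 45.24.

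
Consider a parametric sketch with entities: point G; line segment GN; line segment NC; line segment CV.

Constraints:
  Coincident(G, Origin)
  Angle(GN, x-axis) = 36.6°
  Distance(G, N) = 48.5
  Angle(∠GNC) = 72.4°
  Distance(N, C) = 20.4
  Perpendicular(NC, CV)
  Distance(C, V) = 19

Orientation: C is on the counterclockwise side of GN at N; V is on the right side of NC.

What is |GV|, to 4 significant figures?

65.48

∠GNC = 72.4°, so NC runs at 36.6° + (180° − 72.4°) = 144.2° from the x-axis; with |NC| = 20.4, C = N + 20.4·(cos 144.2°, sin 144.2°) = (22.39, 40.85). NC is perpendicular to CV; with |CV| = 19.0 on the right of NC, V = C + 19.0·(0.5850, 0.8111) = (33.51, 56.26). Then |GV| = |V − G| = 65.48.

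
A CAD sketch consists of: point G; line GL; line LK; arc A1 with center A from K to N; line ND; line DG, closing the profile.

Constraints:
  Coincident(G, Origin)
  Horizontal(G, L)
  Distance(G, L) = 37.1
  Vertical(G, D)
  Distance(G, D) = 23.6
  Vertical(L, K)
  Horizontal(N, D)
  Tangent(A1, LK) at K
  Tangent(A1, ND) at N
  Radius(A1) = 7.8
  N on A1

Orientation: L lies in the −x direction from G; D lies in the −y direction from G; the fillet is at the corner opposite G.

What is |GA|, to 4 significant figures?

33.29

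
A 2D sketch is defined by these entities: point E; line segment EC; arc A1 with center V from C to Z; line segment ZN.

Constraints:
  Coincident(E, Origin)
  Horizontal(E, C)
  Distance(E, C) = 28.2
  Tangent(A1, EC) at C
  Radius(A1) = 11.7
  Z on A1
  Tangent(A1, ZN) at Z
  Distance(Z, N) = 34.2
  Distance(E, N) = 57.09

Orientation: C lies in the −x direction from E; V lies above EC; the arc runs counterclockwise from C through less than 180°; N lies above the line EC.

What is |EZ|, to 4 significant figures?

24.01

E is at the origin; E and C share the same y with |EC| = 28.2 and C on the −x side, so C = (-28.20, 0.000). The tangent condition forces VC to be normal to EC, so V = C + (0, 11.7) = (-28.20, 11.70). Since VZ ⟂ ZN (tangency), |VN| = √(11.7² + 34.2²) = 36.15 regardless of where Z sits on A1. So N lies on both circle(E, 57.09) and circle(V, 36.15); the above-EC intersection is N = (-31.36, 47.71). Z is the foot of the tangent from N: Z = (-17.50, 16.44).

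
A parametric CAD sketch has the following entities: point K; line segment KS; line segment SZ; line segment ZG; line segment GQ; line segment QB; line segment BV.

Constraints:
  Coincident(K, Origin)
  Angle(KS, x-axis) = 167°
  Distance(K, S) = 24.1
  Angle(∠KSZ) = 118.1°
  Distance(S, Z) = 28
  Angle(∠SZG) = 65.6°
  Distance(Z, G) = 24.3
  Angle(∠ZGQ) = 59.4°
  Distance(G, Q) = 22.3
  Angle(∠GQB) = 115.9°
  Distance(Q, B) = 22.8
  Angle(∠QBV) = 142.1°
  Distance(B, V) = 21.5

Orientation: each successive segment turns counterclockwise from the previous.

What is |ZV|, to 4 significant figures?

25.75

K is at the origin; KS runs at 167.0° with length 24.1, so S = (-23.48, 5.421). ∠KSZ = 118.1° gives SZ at -131.1° from the x-axis; with |SZ| = 28.0, Z = (-41.89, -15.68). ∠SZG = 65.6° gives ZG at -16.70° from the x-axis; with |ZG| = 24.3, G = (-18.61, -22.66). ∠ZGQ = 59.4° gives GQ at 103.9° from the x-axis; with |GQ| = 22.3, Q = (-23.97, -1.014). ∠GQB = 115.9° gives QB at 168.0° from the x-axis; with |QB| = 22.8, B = (-46.27, 3.726). ∠QBV = 142.1° gives BV at -154.1° from the x-axis; with |BV| = 21.5, V = (-65.61, -5.665). Then |ZV| = |V − Z| = 25.75.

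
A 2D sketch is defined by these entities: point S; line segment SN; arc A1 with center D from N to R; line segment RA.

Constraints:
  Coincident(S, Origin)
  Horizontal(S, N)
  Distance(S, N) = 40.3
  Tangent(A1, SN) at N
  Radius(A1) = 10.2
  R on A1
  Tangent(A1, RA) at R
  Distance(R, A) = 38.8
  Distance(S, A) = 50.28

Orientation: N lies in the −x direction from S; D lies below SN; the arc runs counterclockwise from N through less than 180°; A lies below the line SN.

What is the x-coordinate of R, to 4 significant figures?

-47.76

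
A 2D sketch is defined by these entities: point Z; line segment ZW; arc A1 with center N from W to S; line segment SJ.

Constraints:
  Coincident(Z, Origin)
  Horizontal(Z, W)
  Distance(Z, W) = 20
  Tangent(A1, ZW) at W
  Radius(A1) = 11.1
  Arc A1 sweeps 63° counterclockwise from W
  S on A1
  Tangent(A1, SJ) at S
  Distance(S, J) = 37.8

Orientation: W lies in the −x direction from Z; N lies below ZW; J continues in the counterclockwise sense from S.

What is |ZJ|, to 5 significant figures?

61.588

On A1, W sits at bearing 90° from N; a 63° counterclockwise sweep puts S at bearing 153°, so S = N + 11.1·(cos 153°, sin 153°) = (-29.890, -6.0607). A1 meets SJ tangentially, so NS is at right angles to SJ, so SJ runs along (−sin 153°, cos 153°); with |SJ| = 37.8, J = (-47.051, -39.741). Then |ZJ| = |J − Z| = 61.588.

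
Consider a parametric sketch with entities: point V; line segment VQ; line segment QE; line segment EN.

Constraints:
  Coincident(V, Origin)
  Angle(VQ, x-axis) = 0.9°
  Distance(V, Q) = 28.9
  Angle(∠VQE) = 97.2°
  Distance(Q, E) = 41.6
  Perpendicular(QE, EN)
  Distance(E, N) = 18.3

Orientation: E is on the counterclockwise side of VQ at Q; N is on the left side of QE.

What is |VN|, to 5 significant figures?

46.396

V is at the origin; VQ runs at 0.9° with length 28.9, so Q = 28.9·(cos 0.9°, sin 0.9°) = (28.896, 0.45394). ∠VQE = 97.2°, so QE runs at 0.9° + (180° − 97.2°) = 83.700° from the x-axis; with |QE| = 41.6, E = Q + 41.6·(cos 83.700°, sin 83.700°) = (33.461, 41.803). QE ⟂ EN; with |EN| = 18.3 on the left of QE, N = E + 18.3·(-0.99396, 0.10973) = (15.272, 43.811). Then |VN| = |N − V| = 46.396.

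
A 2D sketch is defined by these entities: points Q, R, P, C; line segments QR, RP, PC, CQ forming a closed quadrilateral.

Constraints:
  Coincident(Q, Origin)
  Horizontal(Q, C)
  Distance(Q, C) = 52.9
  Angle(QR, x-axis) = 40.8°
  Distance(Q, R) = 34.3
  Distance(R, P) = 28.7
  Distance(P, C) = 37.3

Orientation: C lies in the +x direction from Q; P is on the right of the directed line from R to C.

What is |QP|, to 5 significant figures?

16.480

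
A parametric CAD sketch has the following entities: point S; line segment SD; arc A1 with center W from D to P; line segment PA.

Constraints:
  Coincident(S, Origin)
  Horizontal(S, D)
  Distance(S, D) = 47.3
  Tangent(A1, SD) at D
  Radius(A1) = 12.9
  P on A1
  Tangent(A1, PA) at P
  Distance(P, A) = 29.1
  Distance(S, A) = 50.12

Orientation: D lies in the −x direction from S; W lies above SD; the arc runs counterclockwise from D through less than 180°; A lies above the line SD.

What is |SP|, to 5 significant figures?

36.260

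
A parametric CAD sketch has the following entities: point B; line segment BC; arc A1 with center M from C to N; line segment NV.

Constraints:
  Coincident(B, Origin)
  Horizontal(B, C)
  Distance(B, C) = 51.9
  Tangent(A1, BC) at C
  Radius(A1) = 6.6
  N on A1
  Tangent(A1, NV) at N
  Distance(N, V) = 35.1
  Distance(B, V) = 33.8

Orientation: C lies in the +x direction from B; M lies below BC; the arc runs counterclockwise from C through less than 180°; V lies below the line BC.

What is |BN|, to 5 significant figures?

47.414

B is at the origin; BC is horizontal with |BC| = 51.9 and C on the +x side, so C = (51.900, 0.0000). Since A1 is tangent to BC there, MC ⟂ BC, so M = C + (0, -6.6) = (51.900, -6.6000). Since MN ⟂ NV (tangency), |MV| = √(6.6² + 35.1²) = 35.715 regardless of where N sits on A1. So V lies on both circle(B, 33.8) and circle(M, 35.715); the below-BC intersection is V = (21.803, -25.828). N is the foot of the tangent from V: N = (47.380, -1.7905).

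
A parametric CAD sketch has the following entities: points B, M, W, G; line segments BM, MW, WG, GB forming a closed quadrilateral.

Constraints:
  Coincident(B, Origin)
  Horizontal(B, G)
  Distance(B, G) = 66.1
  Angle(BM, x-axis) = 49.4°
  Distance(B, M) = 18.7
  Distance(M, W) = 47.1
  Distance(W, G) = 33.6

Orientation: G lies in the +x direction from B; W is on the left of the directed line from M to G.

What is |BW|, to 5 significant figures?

64.300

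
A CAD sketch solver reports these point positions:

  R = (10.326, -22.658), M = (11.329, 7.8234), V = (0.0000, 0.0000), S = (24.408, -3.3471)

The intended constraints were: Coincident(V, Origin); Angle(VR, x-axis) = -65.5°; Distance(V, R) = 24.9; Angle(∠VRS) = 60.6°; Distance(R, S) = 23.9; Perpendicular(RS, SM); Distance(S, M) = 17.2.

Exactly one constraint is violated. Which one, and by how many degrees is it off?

Perpendicular(RS, SM) — off by 4.40°.

V = (0.00, 0.00) ✓; VR at -65.50° ✓; |VR| = 24.90 ✓; ∠VRS = 60.60° ✓; |RS| = 23.90 ✓; ∠(RS, SM) = 85.60° ✗; |SM| = 17.20 ✓.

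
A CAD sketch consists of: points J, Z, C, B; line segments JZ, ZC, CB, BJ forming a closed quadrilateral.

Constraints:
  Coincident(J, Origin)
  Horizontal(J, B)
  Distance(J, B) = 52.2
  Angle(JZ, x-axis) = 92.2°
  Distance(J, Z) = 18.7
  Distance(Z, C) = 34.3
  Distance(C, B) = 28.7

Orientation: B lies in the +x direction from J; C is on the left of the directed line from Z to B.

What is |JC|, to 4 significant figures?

39.88

Checks: J = (0.00, 0.00) ✓; |ZC| = 34.30 ✓; |CB| = 28.70 ✓.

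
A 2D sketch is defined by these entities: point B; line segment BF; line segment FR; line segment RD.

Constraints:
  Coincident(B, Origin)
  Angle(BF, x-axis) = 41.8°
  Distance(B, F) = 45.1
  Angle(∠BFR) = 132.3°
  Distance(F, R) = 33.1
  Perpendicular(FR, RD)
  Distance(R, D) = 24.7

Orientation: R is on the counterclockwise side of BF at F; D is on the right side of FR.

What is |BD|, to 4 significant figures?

86.01

B is at the origin; BF runs at 41.8° with length 45.1, so F = 45.1·(cos 41.8°, sin 41.8°) = (33.62, 30.06). ∠BFR = 132.3°, so FR runs at 41.8° + (180° − 132.3°) = 89.50° from the x-axis; with |FR| = 33.1, R = F + 33.1·(cos 89.50°, sin 89.50°) = (33.91, 63.16). FR ⟂ RD; with |RD| = 24.7 on the right of FR, D = R + 24.7·(1.000, -0.008727) = (58.61, 62.94). Then |BD| = |D − B| = 86.01.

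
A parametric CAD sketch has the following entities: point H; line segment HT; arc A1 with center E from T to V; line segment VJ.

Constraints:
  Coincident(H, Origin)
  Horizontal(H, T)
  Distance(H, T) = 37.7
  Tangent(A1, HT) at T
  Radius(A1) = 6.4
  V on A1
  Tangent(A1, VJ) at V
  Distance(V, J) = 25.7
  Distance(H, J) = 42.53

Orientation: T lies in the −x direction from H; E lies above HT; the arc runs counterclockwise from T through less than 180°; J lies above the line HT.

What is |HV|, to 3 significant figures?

31.9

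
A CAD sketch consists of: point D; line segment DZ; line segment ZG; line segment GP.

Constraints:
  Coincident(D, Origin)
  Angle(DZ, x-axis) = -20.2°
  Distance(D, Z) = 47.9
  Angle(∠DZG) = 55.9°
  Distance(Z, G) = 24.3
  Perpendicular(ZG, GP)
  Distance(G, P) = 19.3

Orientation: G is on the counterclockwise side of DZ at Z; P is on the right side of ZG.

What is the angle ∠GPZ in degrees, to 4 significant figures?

51.54°

D is at the origin; DZ runs at -20.2° with length 47.9, so Z = 47.9·(cos -20.2°, sin -20.2°) = (44.95, -16.54). ∠DZG = 55.9°, so ZG runs at -20.2° + (180° − 55.9°) = 103.9° from the x-axis; with |ZG| = 24.3, G = Z + 24.3·(cos 103.9°, sin 103.9°) = (39.12, 7.049). The perpendicularity gives GP at right angles to ZG; with |GP| = 19.3 on the right of ZG, P = G + 19.3·(0.9707, 0.2402) = (57.85, 11.69). Then cos ∠GPZ = PG·PZ / (|PG||PZ|), giving 51.54°.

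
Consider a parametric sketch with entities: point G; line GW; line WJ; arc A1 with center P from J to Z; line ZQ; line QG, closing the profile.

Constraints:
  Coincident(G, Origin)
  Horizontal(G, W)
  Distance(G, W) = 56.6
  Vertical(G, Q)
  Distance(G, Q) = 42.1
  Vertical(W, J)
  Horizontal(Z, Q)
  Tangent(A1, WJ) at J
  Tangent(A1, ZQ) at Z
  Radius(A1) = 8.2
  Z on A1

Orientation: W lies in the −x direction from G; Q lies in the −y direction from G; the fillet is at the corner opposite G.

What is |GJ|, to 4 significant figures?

65.98

G is at the origin; G and W share the same y with |GW| = 56.6 and W on the −x side, so W = (-56.60, 0.000). G and Q share the same x with |GQ| = 42.1 and Q on the −y side, so Q = (0.000, -42.10). The virtual corner opposite G is at (-56.60, -42.10). A1 meets WJ tangentially, so PJ is at right angles to WJ and tangency of A1 to ZQ means the radius PZ is perpendicular to ZQ, with radius 8.2, so the center P sits 8.2 in from both sides at P = (-48.40, -33.90). That places the tangent points at J = (-56.60, -33.90) on WJ and Z = (-48.40, -42.10) on ZQ. Then |GJ| = |J − G| = 65.98.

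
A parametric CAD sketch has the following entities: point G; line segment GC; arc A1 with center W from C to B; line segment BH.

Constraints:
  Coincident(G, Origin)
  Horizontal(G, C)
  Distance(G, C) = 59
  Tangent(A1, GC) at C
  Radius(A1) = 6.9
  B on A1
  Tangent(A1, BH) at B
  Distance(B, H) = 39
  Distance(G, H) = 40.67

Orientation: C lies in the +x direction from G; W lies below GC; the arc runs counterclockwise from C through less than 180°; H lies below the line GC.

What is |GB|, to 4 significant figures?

54.05

G is at the origin; G and C share the same y with |GC| = 59.0 and C on the +x side, so C = (59.00, 0.000). The tangent condition forces WC to be normal to GC, so W = C + (0, -6.9) = (59.00, -6.900). Since WB ⟂ BH (tangency), |WH| = √(6.9² + 39.0²) = 39.61 regardless of where B sits on A1. So H lies on both circle(G, 40.67) and circle(W, 39.61); the below-GC intersection is H = (27.08, -30.34). B is the foot of the tangent from H: B = (54.01, -2.135).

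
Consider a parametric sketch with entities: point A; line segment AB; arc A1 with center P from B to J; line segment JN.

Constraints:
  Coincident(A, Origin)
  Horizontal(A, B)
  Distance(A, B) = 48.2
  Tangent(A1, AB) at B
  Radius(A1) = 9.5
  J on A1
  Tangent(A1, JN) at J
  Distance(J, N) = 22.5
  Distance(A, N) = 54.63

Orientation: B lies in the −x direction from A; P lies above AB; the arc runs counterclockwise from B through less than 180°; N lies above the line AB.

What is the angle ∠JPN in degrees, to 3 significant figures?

67.1°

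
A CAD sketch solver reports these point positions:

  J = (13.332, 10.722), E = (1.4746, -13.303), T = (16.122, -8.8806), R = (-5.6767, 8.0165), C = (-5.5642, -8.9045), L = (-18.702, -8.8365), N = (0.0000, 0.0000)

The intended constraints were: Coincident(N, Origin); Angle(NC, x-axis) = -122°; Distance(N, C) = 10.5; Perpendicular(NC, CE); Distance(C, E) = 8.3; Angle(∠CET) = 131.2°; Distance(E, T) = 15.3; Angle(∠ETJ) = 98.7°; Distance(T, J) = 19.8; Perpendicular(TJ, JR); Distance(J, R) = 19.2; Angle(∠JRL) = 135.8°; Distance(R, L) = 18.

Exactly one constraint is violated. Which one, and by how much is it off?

Distance(R, L) = 18 — off by 3.30.

N = (0.00, 0.00) ✓; NC at -122.0° ✓; |NC| = 10.50 ✓; ∠(NC, CE) = 90.00° ✓; |CE| = 8.300 ✓; ∠CET = 131.2° ✓; |ET| = 15.30 ✓; ∠ETJ = 98.70° ✓; |TJ| = 19.80 ✓; ∠(TJ, JR) = 90.00° ✓; |JR| = 19.20 ✓; ∠JRL = 135.8° ✓; |RL| = 21.30 ✗.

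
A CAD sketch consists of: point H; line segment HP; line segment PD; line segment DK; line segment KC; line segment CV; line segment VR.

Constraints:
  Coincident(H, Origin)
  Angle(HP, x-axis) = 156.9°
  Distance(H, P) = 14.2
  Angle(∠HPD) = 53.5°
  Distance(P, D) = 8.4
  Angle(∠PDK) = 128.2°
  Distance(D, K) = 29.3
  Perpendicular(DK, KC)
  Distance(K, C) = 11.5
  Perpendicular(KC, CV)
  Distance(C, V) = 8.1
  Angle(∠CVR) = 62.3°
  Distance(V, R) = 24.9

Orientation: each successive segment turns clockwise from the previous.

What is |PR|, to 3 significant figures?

41.7

H is at the origin; HP runs at 156.9° with length 14.2, so P = (-13.1, 5.57). ∠HPD = 53.5° gives PD at 30.4° from the x-axis; with |PD| = 8.4, D = (-5.82, 9.82). ∠PDK = 128.2° gives DK at -21.4° from the x-axis; with |DK| = 29.3, K = (21.5, -0.869). DK is perpendicular to KC, so KC runs at -111°; with |KC| = 11.5, C = (17.3, -11.6). The perpendicularity gives CV at right angles to KC, so CV runs at 159°; with |CV| = 8.1, V = (9.73, -8.62). ∠CVR = 62.3° gives VR at 40.9° from the x-axis; with |VR| = 24.9, R = (28.5, 7.68). Then |PR| = |R − P| = 41.7.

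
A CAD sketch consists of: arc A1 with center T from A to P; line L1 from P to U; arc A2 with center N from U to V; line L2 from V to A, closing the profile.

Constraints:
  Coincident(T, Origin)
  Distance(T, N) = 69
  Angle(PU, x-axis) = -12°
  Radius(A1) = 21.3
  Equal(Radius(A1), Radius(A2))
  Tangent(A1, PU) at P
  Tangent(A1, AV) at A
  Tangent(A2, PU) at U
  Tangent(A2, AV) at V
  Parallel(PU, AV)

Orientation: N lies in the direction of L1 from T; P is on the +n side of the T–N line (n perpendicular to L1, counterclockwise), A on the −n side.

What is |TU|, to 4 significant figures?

72.21

Tangency of A1 to both parallel lines with radius 21.3 puts P and A at T ± 21.3·n: P = (4.429, 20.83), A = (-4.429, -20.83). Equal radii place U and V the same way about N: U = N + 21.3·n = (71.92, 6.489), V = N − 21.3·n = (63.06, -35.18). Then |TU| = |U − T| = 72.21.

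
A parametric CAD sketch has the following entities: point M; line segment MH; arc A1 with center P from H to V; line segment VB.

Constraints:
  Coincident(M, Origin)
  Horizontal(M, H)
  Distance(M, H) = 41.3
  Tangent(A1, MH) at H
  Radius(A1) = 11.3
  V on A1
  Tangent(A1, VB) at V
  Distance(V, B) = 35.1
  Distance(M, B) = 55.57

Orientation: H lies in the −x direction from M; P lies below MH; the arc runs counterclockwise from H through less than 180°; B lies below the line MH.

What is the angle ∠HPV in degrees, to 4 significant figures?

125.1°

M is at the origin; M and H share the same y with |MH| = 41.3 and H on the −x side, so H = (-41.30, 0.000). The tangent condition forces PH to be normal to MH, so P = H + (0, -11.3) = (-41.30, -11.30). Since PV ⟂ VB (tangency), |PB| = √(11.3² + 35.1²) = 36.87 regardless of where V sits on A1. So B lies on both circle(M, 55.57) and circle(P, 36.87); the below-MH intersection is B = (-30.39, -46.52). V is the foot of the tangent from B: V = (-50.55, -17.79).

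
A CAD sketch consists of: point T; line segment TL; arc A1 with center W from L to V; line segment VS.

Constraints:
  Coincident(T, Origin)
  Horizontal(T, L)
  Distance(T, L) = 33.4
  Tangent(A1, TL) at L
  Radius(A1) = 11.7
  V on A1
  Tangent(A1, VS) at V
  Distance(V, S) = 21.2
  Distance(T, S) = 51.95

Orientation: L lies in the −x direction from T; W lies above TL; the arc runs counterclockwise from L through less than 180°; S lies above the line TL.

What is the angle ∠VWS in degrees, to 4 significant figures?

61.11°

T is at the origin; T and L share the same y with |TL| = 33.4 and L on the −x side, so L = (-33.40, 0.000). Since A1 is tangent to TL there, WL ⟂ TL, so W = L + (0, 11.7) = (-33.40, 11.70). Since WV ⟂ VS (tangency), |WS| = √(11.7² + 21.2²) = 24.21 regardless of where V sits on A1. So S lies on both circle(T, 51.95) and circle(W, 24.21); the above-TL intersection is S = (-37.94, 35.48). V is the foot of the tangent from S: V = (-24.40, 19.17).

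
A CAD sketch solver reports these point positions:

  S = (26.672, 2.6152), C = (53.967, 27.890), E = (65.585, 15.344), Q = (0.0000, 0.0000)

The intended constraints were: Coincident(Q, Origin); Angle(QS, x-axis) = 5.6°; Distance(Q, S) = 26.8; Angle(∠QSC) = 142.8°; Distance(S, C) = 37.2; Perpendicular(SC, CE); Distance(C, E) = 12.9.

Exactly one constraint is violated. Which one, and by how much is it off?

Distance(C, E) = 12.9 — off by 4.20.

Q = (0.00, 0.00) ✓; QS at 5.600° ✓; |QS| = 26.80 ✓; ∠QSC = 142.8° ✓; |SC| = 37.20 ✓; ∠(SC, CE) = 90.00° ✓; |CE| = 17.10 ✗.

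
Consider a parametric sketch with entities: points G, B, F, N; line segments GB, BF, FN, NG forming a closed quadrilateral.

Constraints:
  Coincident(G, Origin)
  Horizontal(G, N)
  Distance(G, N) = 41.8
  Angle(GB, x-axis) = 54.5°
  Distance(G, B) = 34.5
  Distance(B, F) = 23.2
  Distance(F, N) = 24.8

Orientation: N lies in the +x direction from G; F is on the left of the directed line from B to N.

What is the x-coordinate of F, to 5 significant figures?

42.996

Checks: |BF| = 23.20 ✓; |FN| = 24.80 ✓.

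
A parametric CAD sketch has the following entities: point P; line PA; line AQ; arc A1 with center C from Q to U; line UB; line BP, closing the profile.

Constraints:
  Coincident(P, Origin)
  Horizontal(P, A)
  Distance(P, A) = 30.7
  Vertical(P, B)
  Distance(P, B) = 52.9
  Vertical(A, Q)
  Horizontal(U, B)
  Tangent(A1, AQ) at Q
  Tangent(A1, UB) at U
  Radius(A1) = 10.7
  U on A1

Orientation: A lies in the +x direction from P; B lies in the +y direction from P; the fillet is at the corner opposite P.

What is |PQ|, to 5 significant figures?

52.186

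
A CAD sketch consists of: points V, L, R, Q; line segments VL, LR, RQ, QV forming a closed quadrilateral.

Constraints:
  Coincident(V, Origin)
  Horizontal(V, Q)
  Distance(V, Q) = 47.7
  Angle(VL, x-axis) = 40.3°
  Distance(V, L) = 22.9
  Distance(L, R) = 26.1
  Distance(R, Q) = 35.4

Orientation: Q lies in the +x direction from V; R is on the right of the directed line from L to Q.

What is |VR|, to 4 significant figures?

17.90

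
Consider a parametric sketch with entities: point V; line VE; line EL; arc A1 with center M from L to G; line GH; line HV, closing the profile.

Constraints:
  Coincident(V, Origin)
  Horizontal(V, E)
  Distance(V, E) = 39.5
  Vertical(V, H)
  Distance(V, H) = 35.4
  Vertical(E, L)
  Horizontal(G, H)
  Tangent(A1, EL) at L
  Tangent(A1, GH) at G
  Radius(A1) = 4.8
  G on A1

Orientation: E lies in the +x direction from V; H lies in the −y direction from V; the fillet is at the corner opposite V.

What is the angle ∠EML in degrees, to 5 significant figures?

81.085°

V is at the origin; V and E share the same y with |VE| = 39.5 and E on the +x side, so E = (39.500, 0.0000). V and H share the same x with |VH| = 35.4 and H on the −y side, so H = (0.0000, -35.400). The virtual corner opposite V is at (39.500, -35.400). The tangent condition forces ML to be normal to EL and since A1 is tangent to GH there, MG ⟂ GH, with radius 4.8, so the center M sits 4.8 in from both sides at M = (34.700, -30.600). That places the tangent points at L = (39.500, -30.600) on EL and G = (34.700, -35.400) on GH. Then cos ∠EML = ME·ML / (|ME||ML|), giving 81.085°.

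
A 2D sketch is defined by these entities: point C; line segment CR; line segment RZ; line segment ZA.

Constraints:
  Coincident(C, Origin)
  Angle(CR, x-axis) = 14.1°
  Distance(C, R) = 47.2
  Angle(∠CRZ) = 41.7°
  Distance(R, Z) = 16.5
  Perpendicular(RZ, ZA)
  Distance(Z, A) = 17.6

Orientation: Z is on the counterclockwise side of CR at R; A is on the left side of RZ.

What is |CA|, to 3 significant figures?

23.3

∠CRZ = 41.7°, so RZ runs at 14.1° + (180° − 41.7°) = 152° from the x-axis; with |RZ| = 16.5, Z = R + 16.5·(cos 152°, sin 152°) = (31.2, 19.1). RZ ⟂ ZA; with |ZA| = 17.6 on the left of RZ, A = Z + 17.6·(-0.463, -0.886) = (23.0, 3.55). Then |CA| = |A − C| = 23.3.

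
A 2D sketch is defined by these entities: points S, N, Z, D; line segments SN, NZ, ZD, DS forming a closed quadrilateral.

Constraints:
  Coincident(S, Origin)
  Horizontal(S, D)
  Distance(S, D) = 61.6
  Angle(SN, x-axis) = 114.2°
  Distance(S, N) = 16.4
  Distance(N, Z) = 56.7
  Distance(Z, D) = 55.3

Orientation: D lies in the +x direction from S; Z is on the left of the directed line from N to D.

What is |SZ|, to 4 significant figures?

62.70

Checks: |NZ| = 56.70 ✓; |ZD| = 55.30 ✓.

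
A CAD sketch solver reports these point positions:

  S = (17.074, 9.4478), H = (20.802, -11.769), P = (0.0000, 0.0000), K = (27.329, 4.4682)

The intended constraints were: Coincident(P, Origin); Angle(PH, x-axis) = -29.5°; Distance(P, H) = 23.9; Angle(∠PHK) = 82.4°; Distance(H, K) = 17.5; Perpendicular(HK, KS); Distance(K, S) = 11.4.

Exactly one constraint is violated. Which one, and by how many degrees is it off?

Perpendicular(HK, KS) — off by 4.00°.

P = (0.00, 0.00) ✓; PH at -29.50° ✓; |PH| = 23.90 ✓; ∠PHK = 82.40° ✓; |HK| = 17.50 ✓; ∠(HK, KS) = 86.00° ✗; |KS| = 11.40 ✓.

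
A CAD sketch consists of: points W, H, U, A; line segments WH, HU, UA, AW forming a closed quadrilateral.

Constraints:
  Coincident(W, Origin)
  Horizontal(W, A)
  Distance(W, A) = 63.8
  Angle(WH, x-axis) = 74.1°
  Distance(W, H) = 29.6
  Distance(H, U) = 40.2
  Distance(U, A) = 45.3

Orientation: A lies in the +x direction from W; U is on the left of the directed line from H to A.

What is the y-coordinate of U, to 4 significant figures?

41.69

Checks: |HU| = 40.20 ✓; |UA| = 45.30 ✓.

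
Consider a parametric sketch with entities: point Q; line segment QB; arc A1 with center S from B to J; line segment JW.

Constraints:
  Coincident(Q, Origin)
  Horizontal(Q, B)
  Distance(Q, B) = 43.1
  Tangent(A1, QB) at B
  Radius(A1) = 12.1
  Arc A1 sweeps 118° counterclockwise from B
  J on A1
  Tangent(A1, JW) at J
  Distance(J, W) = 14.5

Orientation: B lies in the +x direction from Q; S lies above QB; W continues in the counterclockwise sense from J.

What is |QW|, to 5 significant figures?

56.055

On A1, B sits at bearing -90° from S; a 118° counterclockwise sweep puts J at bearing 28°, so J = S + 12.1·(cos 28°, sin 28°) = (53.784, 17.781). A1 meets JW tangentially, so SJ is at right angles to JW, so JW runs along (−sin 28°, cos 28°); with |JW| = 14.5, W = (46.976, 30.583). Then |QW| = |W − Q| = 56.055.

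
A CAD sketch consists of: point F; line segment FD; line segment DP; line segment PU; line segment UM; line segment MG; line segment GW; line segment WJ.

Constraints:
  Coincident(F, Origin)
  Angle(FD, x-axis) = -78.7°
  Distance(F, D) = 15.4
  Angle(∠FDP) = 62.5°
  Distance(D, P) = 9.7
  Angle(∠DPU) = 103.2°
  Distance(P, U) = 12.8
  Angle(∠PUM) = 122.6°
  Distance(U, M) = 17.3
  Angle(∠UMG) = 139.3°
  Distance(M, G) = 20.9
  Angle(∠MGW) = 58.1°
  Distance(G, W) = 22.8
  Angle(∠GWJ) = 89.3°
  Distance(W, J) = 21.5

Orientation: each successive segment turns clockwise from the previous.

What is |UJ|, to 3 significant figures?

5.21

∠MGW = 58.1° gives GW at -133° from the x-axis; with |GW| = 22.8, W = (14.4, -11.8). ∠GWJ = 89.3° gives WJ at 136° from the x-axis; with |WJ| = 21.5, J = (-1.17, 3.09). Then |UJ| = |J − U| = 5.21.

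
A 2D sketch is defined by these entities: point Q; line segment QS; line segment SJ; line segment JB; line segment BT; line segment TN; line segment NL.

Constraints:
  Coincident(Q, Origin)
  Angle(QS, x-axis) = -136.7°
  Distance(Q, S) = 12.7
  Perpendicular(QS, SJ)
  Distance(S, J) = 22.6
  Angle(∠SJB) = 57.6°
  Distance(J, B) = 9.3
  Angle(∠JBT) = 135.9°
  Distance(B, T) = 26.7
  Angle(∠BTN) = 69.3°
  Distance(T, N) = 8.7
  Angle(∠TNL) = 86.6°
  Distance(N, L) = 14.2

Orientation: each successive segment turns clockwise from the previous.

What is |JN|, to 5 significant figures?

30.349

∠JBT = 135.9° gives BT at -33.200° from the x-axis; with |BT| = 26.7, T = (6.7316, -5.1236). ∠BTN = 69.3° gives TN at -143.90° from the x-axis; with |TN| = 8.7, N = (-0.29790, -10.250). Then |JN| = |N − J| = 30.349.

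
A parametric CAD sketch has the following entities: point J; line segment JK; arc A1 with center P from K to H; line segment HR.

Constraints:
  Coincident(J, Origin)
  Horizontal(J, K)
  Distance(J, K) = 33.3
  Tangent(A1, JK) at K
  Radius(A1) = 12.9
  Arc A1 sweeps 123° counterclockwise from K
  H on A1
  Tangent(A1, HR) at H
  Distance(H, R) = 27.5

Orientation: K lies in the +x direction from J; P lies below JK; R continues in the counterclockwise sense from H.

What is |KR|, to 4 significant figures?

43.19

J is at the origin; J and K share the same y with |JK| = 33.3 and K on the +x side, so K = (33.30, 0.000). Since A1 is tangent to JK there, PK ⟂ JK, so P = K + (0, -12.9) = (33.30, -12.90). On A1, K sits at bearing 90° from P; a 123° counterclockwise sweep puts H at bearing 213°, so H = P + 12.9·(cos 213°, sin 213°) = (22.48, -19.93). Since A1 is tangent to HR there, PH ⟂ HR, so HR runs along (−sin 213°, cos 213°); with |HR| = 27.5, R = (37.46, -42.99). Then |KR| = |R − K| = 43.19.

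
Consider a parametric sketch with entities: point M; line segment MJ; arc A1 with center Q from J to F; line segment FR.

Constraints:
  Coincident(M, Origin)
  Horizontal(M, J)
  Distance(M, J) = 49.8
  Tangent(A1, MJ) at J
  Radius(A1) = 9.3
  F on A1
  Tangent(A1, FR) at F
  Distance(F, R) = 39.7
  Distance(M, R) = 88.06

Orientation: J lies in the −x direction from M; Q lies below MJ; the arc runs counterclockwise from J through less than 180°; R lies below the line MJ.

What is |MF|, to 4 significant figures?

57.57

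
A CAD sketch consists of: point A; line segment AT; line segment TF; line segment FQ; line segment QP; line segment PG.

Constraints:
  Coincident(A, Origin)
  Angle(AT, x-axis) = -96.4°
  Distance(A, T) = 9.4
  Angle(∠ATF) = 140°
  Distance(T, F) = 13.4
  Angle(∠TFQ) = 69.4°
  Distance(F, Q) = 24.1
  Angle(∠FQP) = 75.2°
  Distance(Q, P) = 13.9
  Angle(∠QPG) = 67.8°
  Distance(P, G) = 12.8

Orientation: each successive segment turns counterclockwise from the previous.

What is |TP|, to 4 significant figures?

15.86

A is at the origin; AT runs at -96.4° with length 9.4, so T = (-1.048, -9.341). ∠ATF = 140.0° gives TF at -56.40° from the x-axis; with |TF| = 13.4, F = (6.368, -20.50). ∠TFQ = 69.4° gives FQ at 54.20° from the x-axis; with |FQ| = 24.1, Q = (20.47, -0.9559). ∠FQP = 75.2° gives QP at 159.0° from the x-axis; with |QP| = 13.9, P = (7.488, 4.025). Then |TP| = |P − T| = 15.86.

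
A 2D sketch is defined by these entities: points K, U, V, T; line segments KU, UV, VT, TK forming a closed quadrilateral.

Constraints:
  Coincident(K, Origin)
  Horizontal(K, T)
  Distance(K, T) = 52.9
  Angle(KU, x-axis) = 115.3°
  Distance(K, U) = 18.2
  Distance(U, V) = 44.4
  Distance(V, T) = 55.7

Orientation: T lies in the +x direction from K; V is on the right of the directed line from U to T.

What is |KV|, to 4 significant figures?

26.68

K is at the origin; KT is horizontal with |KT| = 52.9 and T in +x, so T = (52.9, 0). KU runs at 115.3° with |KU| = 18.2, so U = (-7.778, 16.45). V is determined by |UV| = 44.4 and |VT| = 55.7 together: it lies at the intersection of circle(U, 44.4) and circle(T, 55.7). With |UT| = 62.87, the foot of the radical line on UT is 22.44 from U and the perpendicular offset is √(44.4² − 22.44²) = 38.31. Taking the right-of-UT solution: V = (3.851, -26.40).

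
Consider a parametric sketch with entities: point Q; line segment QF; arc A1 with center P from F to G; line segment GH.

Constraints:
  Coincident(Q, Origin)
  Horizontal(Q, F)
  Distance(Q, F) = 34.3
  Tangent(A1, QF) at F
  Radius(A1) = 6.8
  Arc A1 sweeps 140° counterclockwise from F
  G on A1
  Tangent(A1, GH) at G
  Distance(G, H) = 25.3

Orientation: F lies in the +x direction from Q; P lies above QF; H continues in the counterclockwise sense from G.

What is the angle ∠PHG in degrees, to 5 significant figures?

15.044°

Q is at the origin; Q and F share the same y with |QF| = 34.3 and F on the +x side, so F = (34.300, 0.0000). Tangency of A1 to QF means the radius PF is perpendicular to QF, so P = F + (0, 6.8) = (34.300, 6.8000). On A1, F sits at bearing -90° from P; a 140° counterclockwise sweep puts G at bearing 50°, so G = P + 6.8·(cos 50°, sin 50°) = (38.671, 12.009). A1 meets GH tangentially, so PG is at right angles to GH, so GH runs along (−sin 50°, cos 50°); with |GH| = 25.3, H = (19.290, 28.272). Then cos ∠PHG = HP·HG / (|HP||HG|), giving 15.044°.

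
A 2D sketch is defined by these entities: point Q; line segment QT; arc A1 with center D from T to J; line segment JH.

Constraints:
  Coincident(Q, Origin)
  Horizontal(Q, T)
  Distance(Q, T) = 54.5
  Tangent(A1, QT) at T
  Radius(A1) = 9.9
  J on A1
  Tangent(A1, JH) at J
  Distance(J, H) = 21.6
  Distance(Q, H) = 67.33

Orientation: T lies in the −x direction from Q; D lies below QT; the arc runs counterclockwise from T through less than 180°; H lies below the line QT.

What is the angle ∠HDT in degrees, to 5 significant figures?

170.29°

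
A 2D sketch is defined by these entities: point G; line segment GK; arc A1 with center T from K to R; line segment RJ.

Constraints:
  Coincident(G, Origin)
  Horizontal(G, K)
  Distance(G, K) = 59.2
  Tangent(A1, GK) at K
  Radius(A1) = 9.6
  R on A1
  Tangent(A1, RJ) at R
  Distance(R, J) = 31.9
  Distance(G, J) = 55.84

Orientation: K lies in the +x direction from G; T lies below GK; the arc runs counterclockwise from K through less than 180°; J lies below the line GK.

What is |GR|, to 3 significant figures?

50.5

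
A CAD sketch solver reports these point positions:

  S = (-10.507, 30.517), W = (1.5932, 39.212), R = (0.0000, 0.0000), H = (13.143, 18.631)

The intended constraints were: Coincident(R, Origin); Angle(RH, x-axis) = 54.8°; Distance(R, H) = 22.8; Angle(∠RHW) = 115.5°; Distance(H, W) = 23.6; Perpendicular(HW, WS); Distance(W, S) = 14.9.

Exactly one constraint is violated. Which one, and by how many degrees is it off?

Perpendicular(HW, WS) — off by 6.40°.

R = (0.00, 0.00) ✓; RH at 54.80° ✓; |RH| = 22.80 ✓; ∠RHW = 115.5° ✓; |HW| = 23.60 ✓; ∠(HW, WS) = 96.40° ✗; |WS| = 14.90 ✓.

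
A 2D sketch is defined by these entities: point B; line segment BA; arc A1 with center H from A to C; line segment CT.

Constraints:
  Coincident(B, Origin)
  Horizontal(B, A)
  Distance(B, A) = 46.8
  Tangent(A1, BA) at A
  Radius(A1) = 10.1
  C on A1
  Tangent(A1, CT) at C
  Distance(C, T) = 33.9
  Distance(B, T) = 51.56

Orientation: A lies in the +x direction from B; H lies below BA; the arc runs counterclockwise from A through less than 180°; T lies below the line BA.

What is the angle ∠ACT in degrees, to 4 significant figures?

140.4°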